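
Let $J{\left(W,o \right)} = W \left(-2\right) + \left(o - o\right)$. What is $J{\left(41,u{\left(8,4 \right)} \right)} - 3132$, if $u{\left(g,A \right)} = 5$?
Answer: $-3214$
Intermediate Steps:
$J{\left(W,o \right)} = - 2 W$ ($J{\left(W,o \right)} = - 2 W + 0 = - 2 W$)
$J{\left(41,u{\left(8,4 \right)} \right)} - 3132 = \left(-2\right) 41 - 3132 = -82 - 3132 = -3214$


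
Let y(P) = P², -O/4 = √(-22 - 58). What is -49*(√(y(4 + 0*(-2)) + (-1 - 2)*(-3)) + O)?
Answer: -245 + 784*I*√5 ≈ -245.0 + 1753.1*I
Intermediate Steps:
O = -16*I*√5 (O = -4*√(-22 - 58) = -16*I*√5 ≈ -35.777*I)
-49*(√(y(4 + 0*(-2)) + (-1 - 2)*(-3)) + O) = -49*(√((4 + 0*(-2))² + (-1 - 2)*(-3)) - 16*I*√5) = -49*(√((4 + 0)² - 3*(-3)) - 16*I*√5) = -49*(√(4² + 9) - 16*I*√5) = -49*(√(16 + 9) - 16*I*√5) = -49*(√25 - 16*I*√5) = -49*(5 - 16*I*√5) = -245 + 784*I*√5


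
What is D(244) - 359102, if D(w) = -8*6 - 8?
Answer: -359158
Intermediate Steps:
D(w) = -56 (D(w) = -48 - 8 = -56)
D(244) - 359102 = -56 - 359102 = -359158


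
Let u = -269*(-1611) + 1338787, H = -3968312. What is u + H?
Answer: -2196166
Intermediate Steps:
u = 1772146 (u = 433359 + 1338787 = 1772146)
u + H = 1772146 - 3968312 = -2196166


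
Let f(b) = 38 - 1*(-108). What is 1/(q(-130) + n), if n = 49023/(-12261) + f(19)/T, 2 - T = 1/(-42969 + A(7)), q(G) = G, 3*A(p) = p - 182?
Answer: -1055128529/64361928153 ≈ -0.016394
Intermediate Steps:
A(p) = -182/3 + p/3 (A(p) = (p - 182)/3 = (-182 + p)/3 = -182/3 + p/3)
T = 258167/129082 (T = 2 - 1/(-42969 + (-182/3 + (1/3)*7)) = 2 - 1/(-42969 + (-182/3 + 7/3)) = 2 - 1/(-42969 - 175/3) = 2 - 1/(-129082/3) = 2 - 1*(-3/129082) = 2 + 3/129082 = 258167/129082 ≈ 2.0000)
f(b) = 146 (f(b) = 38 + 108 = 146)
n = 72804780617/1055128529 (n = 49023/(-12261) + 146/(258167/129082) = 49023*(-1/12261) + 146*(129082/258167) = -16341/4087 + 18845972/258167 = 72804780617/1055128529 ≈ 69.001)
1/(q(-130) + n) = 1/(-130 + 72804780617/1055128529) = 1/(-64361928153/1055128529) = -1055128529/64361928153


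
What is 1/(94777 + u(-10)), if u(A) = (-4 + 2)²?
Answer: 1/94781 ≈ 1.0551e-5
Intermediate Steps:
u(A) = 4 (u(A) = (-2)² = 4)
1/(94777 + u(-10)) = 1/(94777 + 4) = 1/94781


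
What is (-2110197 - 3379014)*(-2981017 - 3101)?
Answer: 16380453350898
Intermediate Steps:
(-2110197 - 3379014)*(-2981017 - 3101) = -5489211*(-2984118) = 16380453350898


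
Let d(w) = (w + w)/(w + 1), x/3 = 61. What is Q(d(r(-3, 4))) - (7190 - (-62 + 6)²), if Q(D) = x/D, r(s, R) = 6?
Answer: -15789/4 ≈ -3947.3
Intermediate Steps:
x = 183 (x = 3*61 = 183)
d(w) = 2*w/(1 + w) (d(w) = (2*w)/(1 + w) = 2*w/(1 + w))
Q(D) = 183/D
Q(d(r(-3, 4))) - (7190 - (-62 + 6)²) = 183/((2*6/(1 + 6))) - (7190 - (-62 + 6)²) = 183/((2*6/7)) - (7190 - 1*(-56)²) = 183/((2*6*(⅐))) - (7190 - 1*3136) = 183/(12/7) - (7190 - 3136) = 183*(7/12) - 1*4054 = 427/4 - 4054 = -15789/4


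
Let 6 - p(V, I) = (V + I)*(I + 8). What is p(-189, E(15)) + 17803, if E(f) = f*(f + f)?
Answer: -101729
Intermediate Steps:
E(f) = 2*f**2 (E(f) = f*(2*f) = 2*f**2)
p(V, I) = 6 - (8 + I)*(I + V) (p(V, I) = 6 - (V + I)*(I + 8) = 6 - (I + V)*(8 + I) = 6 - (8 + I)*(I + V))
p(-189, E(15)) + 17803 = (6 - (2*15**2)**2 - 16*15**2 - 8*(-189) - 1*2*15**2*(-189)) + 17803 = (6 - (2*225)**2 - 16*225 + 1512 - 1*2*225*(-189)) + 17803 = (6 - 1*450**2 - 8*450 + 1512 - 1*450*(-189)) + 17803 = (6 - 1*202500 - 3600 + 1512 + 85050) + 17803 = (6 - 202500 - 3600 + 1512 + 85050) + 17803 = -119532 + 17803 = -101729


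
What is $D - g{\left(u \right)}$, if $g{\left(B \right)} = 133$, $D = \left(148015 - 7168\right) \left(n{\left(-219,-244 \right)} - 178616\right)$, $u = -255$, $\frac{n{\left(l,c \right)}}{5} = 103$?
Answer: $-25084991680$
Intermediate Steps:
$n{\left(l,c \right)} = 515$ ($n{\left(l,c \right)} = 5 \cdot 103 = 515$)
$D = -25084991547$ ($D = \left(148015 - 7168\right) \left(515 - 178616\right) = 140847 \left(-178101\right) = -25084991547$)
$D - g{\left(u \right)} = -25084991547 - 133 = -25084991680$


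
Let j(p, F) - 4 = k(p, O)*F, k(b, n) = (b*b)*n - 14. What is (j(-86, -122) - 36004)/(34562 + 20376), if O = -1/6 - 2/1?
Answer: 2881076/82407 ≈ 34.962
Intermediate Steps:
O = -13/6 (O = -1*⅙ - 2*1 = -⅙ - 2 = -13/6 ≈ -2.1667)
k(b, n) = -14 + n*b² (k(b, n) = b²*n - 14 = n*b² - 14 = -14 + n*b²)
j(p, F) = 4 + F*(-14 - 13*p²/6) (j(p, F) = 4 + (-14 - 13*p²/6)*F = 4 + F*(-14 - 13*p²/6))
(j(-86, -122) - 36004)/(34562 + 20376) = ((4 - ⅙*(-122)*(84 + 13*(-86)²)) - 36004)/(34562 + 20376) = ((4 - ⅙*(-122)*(84 + 13*7396)) - 36004)/54938 = ((4 - ⅙*(-122)*(84 + 96148)) - 36004)*(1/54938) = ((4 - ⅙*(-122)*96232) - 36004)*(1/54938) = ((4 + 5870152/3) - 36004)*(1/54938) = (5870164/3 - 36004)*(1/54938) = (5762152/3)*(1/54938) = 2881076/82407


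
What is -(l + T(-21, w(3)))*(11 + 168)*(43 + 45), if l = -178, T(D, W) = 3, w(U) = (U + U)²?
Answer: 2756600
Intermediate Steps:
w(U) = 4*U² (w(U) = (2*U)² = 4*U²)
-(l + T(-21, w(3)))*(11 + 168)*(43 + 45) = -(-178 + 3)*(11 + 168)*(43 + 45) = -(-175)*179*88 = -(-175)*15752 = -1*(-2756600) = 2756600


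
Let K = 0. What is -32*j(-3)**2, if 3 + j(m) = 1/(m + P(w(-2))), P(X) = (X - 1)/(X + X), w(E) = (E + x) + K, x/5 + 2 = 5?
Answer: -401408/1089 ≈ -368.60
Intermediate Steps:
x = 15 (x = -10 + 5*5 = -10 + 25 = 15)
w(E) = 15 + E (w(E) = (E + 15) + 0 = (15 + E) + 0 = 15 + E)
P(X) = (-1 + X)/(2*X) (P(X) = (-1 + X)/((2*X)) = (-1 + X)*(1/(2*X)) = (-1 + X)/(2*X))
j(m) = -3 + 1/(6/13 + m) (j(m) = -3 + 1/(m + (-1 + (15 - 2))/(2*(15 - 2))) = -3 + 1/(m + (1/2)*(-1 + 13)/13) = -3 + 1/(m + (1/2)*(1/13)*12) = -3 + 1/(m + 6/13) = -3 + 1/(6/13 + m))
-32*j(-3)**2 = -32*(-5 - 39*(-3))**2/(6 + 13*(-3))**2 = -32*(-5 + 117)**2/(6 - 39)**2 = -32*(112/(-33))**2 = -32*(-1/33*112)**2 = -32*(-112/33)**2 = -32*12544/1089 = -401408/1089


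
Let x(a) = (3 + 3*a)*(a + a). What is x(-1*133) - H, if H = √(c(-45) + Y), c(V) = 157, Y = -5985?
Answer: 105336 - 2*I*√1457 ≈ 1.0534e+5 - 76.341*I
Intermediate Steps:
x(a) = 2*a*(3 + 3*a) (x(a) = (3 + 3*a)*(2*a) = 2*a*(3 + 3*a))
H = 2*I*√1457 (H = √(157 - 5985) = √(-5828) = 2*I*√1457 ≈ 76.341*I)
x(-1*133) - H = 6*(-1*133)*(1 - 1*133) - 2*I*√1457 = 6*(-133)*(1 - 133) - 2*I*√1457 = 6*(-133)*(-132) - 2*I*√1457 = 105336 - 2*I*√1457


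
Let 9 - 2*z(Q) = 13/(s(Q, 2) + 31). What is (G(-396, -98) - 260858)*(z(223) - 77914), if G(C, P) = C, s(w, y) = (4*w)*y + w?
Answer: 41481797127645/2038 ≈ 2.0354e+10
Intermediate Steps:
s(w, y) = w + 4*w*y (s(w, y) = 4*w*y + w = w + 4*w*y)
z(Q) = 9/2 - 13/(2*(31 + 9*Q)) (z(Q) = 9/2 - 13/(2*(Q*(1 + 4*2) + 31)) = 9/2 - 13/(2*(Q*(1 + 8) + 31)) = 9/2 - 13/(2*(Q*9 + 31)) = 9/2 - 13/(2*(9*Q + 31)) = 9/2 - 13/(2*(31 + 9*Q)))
(G(-396, -98) - 260858)*(z(223) - 77914) = (-396 - 260858)*((266 + 81*223)/(2*(31 + 9*223)) - 77914) = -261254*((266 + 18063)/(2*(31 + 2007)) - 77914) = -261254*((½)*18329/2038 - 77914) = -261254*((½)*(1/2038)*18329 - 77914) = -261254*(18329/4076 - 77914) = -261254*(-317559135/4076) = 41481797127645/2038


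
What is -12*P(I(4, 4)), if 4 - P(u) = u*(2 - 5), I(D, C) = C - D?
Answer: -48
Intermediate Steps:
P(u) = 4 + 3*u (P(u) = 4 - u*(2 - 5) = 4 - u*(-3) = 4 - (-3)*u = 4 + 3*u)
-12*P(I(4, 4)) = -12*(4 + 3*(4 - 1*4)) = -12*(4 + 3*(4 - 4)) = -12*(4 + 3*0) = -12*(4 + 0) = -12*4 = -48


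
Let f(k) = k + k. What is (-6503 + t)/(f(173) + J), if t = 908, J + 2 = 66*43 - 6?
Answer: -5595/3176 ≈ -1.7617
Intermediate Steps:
J = 2830 (J = -2 + (66*43 - 6) = -2 + (2838 - 6) = -2 + 2832 = 2830)
f(k) = 2*k
(-6503 + t)/(f(173) + J) = (-6503 + 908)/(2*173 + 2830) = -5595/(346 + 2830) = -5595/3176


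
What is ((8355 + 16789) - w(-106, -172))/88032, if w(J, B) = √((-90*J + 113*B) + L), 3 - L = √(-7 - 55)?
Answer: 449/1572 - √(-9893 - I*√62)/88032 ≈ 0.28562 + 0.0011299*I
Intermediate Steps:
L = 3 - I*√62 (L = 3 - √(-7 - 55) = 3 - √(-62) = 3 - I*√62 ≈ 3.0 - 7.874*I)
w(J, B) = √(3 - 90*J + 113*B - I*√62) (w(J, B) = √((-90*J + 113*B) + (3 - I*√62)) = √(3 - 90*J + 113*B - I*√62))
((8355 + 16789) - w(-106, -172))/88032 = ((8355 + 16789) - √(3 - 90*(-106) + 113*(-172) - I*√62))/88032 = (25144 - √(3 + 9540 - 19436 - I*√62))*(1/88032) = (25144 - √(-9893 - I*√62))*(1/88032) = 449/1572 - √(-9893 - I*√62)/88032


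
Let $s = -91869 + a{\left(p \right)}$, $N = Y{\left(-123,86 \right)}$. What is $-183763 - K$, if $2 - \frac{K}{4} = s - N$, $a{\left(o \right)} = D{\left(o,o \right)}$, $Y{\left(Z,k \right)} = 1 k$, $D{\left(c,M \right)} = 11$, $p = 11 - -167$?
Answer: $-551547$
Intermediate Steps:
$p = 178$ ($p = 11 + 167 = 178$)
$Y{\left(Z,k \right)} = k$
$N = 86$
$a{\left(o \right)} = 11$
$s = -91858$ ($s = -91869 + 11 = -91858$)
$K = 367784$ ($K = 8 - 4 \left(-91858 - 86\right) = 8 - -367776 = 8 + 367776 = 367784$)
$-183763 - K = -183763 - 367784 = -551547$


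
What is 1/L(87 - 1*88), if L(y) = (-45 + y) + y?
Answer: -1/47 ≈ -0.021277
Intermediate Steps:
L(y) = -45 + 2*y
1/L(87 - 1*88) = 1/(-45 + 2*(87 - 1*88)) = 1/(-45 + 2*(87 - 88)) = 1/(-45 + 2*(-1)) = 1/(-45 - 2) = 1/(-47) = -1/47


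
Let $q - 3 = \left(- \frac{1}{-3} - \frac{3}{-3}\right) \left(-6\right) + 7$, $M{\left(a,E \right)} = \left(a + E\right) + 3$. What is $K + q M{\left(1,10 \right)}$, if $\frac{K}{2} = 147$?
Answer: $322$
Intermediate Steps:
$K = 294$ ($K = 2 \cdot 147 = 294$)
$M{\left(a,E \right)} = 3 + E + a$ ($M{\left(a,E \right)} = \left(E + a\right) + 3 = 3 + E + a$)
$q = 2$ ($q = 3 + \left(\left(- \frac{1}{-3} - \frac{3}{-3}\right) \left(-6\right) + 7\right) = 3 + \left(\left(\left(-1\right) \left(- \frac{1}{3}\right) - -1\right) \left(-6\right) + 7\right) = 3 + \left(\left(\frac{1}{3} + 1\right) \left(-6\right) + 7\right) = 3 + \left(\frac{4}{3} \left(-6\right) + 7\right) = 3 + \left(-8 + 7\right) = 3 - 1 = 2$)
$K + q M{\left(1,10 \right)} = 294 + 2 \left(3 + 10 + 1\right) = 294 + 2 \cdot 14 = 294 + 28 = 322$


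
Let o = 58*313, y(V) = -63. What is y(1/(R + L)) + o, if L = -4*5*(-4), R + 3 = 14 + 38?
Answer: 18091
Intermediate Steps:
R = 49 (R = -3 + (14 + 38) = -3 + 52 = 49)
L = 80 (L = -20*(-4) = 80)
o = 18154
y(1/(R + L)) + o = -63 + 18154 = 18091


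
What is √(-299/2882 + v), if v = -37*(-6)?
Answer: √1843053410/2882 ≈ 14.896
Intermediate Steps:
v = 222
√(-299/2882 + v) = √(-299/2882 + 222) = √(639505/2882) = √1843053410/2882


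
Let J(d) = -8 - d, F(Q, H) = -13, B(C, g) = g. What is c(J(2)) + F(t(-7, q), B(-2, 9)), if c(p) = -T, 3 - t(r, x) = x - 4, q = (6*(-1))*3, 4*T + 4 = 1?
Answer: -49/4 ≈ -12.250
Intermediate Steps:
T = -¾ (T = -1 + (¼)*1 = -1 + ¼ = -¾ ≈ -0.75000)
q = -18 (q = -6*3 = -18)
t(r, x) = 7 - x (t(r, x) = 3 - (x - 4) = 3 - (-4 + x) = 3 + (4 - x) = 7 - x)
c(p) = ¾ (c(p) = -1*(-¾) = ¾)
c(J(2)) + F(t(-7, q), B(-2, 9)) = ¾ - 13 = -49/4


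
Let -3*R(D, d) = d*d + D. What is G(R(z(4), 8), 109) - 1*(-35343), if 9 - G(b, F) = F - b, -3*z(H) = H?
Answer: 316999/9 ≈ 35222.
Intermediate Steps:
z(H) = -H/3
R(D, d) = -D/3 - d²/3 (R(D, d) = -(d*d + D)/3 = -(d² + D)/3 = -(D + d²)/3 = -D/3 - d²/3)
G(b, F) = 9 + b - F (G(b, F) = 9 - (F - b) = 9 + (b - F) = 9 + b - F)
G(R(z(4), 8), 109) - 1*(-35343) = (9 + (-(-1)*4/9 - ⅓*8²) - 1*109) - 1*(-35343) = (9 + (-⅓*(-4/3) - ⅓*64) - 109) + 35343 = (9 + (4/9 - 64/3) - 109) + 35343 = (9 - 188/9 - 109) + 35343 = -1088/9 + 35343 = 316999/9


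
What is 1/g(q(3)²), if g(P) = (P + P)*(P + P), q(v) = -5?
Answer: 1/2500 ≈ 0.00040000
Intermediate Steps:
g(P) = 4*P² (g(P) = (2*P)*(2*P) = 4*P²)
1/g(q(3)²) = 1/(4*((-5)²)²) = 1/(4*25²) = 1/(4*625) = 1/2500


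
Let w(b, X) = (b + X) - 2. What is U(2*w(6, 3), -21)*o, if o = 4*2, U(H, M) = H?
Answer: 112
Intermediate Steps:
w(b, X) = -2 + X + b (w(b, X) = (X + b) - 2 = -2 + X + b)
o = 8
U(2*w(6, 3), -21)*o = (2*(-2 + 3 + 6))*8 = (2*7)*8 = 14*8 = 112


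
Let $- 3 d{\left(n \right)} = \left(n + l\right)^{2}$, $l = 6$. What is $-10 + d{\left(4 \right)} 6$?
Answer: $-210$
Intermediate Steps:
$d{\left(n \right)} = - \frac{\left(6 + n\right)^{2}}{3}$ ($d{\left(n \right)} = - \frac{\left(n + 6\right)^{2}}{3} = - \frac{\left(6 + n\right)^{2}}{3}$)
$-10 + d{\left(4 \right)} 6 = -10 + - \frac{\left(6 + 4\right)^{2}}{3} \cdot 6 = -10 + - \frac{10^{2}}{3} \cdot 6 = -10 + \left(- \frac{1}{3}\right) 100 \cdot 6 = -10 - 200 = -210$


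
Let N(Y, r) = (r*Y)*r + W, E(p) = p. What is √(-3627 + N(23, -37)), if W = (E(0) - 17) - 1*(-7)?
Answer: 5*√1114 ≈ 166.88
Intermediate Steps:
W = -10 (W = (0 - 17) - 1*(-7) = -17 + 7 = -10)
N(Y, r) = -10 + Y*r² (N(Y, r) = (r*Y)*r - 10 = (Y*r)*r - 10 = Y*r² - 10 = -10 + Y*r²)
√(-3627 + N(23, -37)) = √(-3627 + (-10 + 23*(-37)²)) = √(-3627 + (-10 + 23*1369)) = √(-3627 + (-10 + 31487)) = √(-3627 + 31477) = √27850 = 5*√1114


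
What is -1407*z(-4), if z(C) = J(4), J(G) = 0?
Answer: 0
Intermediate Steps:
z(C) = 0
-1407*z(-4) = -1407*0 = 0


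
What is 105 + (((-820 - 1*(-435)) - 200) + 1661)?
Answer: 1181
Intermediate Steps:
105 + (((-820 - 1*(-435)) - 200) + 1661) = 105 + (((-820 + 435) - 200) + 1661) = 105 + ((-385 - 200) + 1661) = 105 + (-585 + 1661) = 105 + 1076 = 1181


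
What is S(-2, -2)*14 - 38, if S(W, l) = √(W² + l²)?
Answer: -38 + 28*√2 ≈ 1.5980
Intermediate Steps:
S(-2, -2)*14 - 38 = √((-2)² + (-2)²)*14 - 38 = √(4 + 4)*14 - 38 = √8*14 - 38 = (2*√2)*14 - 38 = 28*√2 - 38 = -38 + 28*√2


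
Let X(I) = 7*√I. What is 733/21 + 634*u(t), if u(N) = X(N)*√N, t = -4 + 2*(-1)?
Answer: -558455/21 ≈ -26593.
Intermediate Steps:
t = -6 (t = -4 - 2 = -6)
u(N) = 7*N (u(N) = (7*√N)*√N = 7*N)
733/21 + 634*u(t) = 733/21 + 634*(7*(-6)) = 733*(1/21) + 634*(-42) = 733/21 - 26628 = -558455/21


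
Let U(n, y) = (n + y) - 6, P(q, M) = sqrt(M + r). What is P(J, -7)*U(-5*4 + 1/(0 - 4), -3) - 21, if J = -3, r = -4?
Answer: -21 - 117*I*sqrt(11)/4 ≈ -21.0 - 97.011*I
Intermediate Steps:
P(q, M) = sqrt(-4 + M) (P(q, M) = sqrt(M - 4) = sqrt(-4 + M))
U(n, y) = -6 + n + y
P(J, -7)*U(-5*4 + 1/(0 - 4), -3) - 21 = sqrt(-4 - 7)*(-6 + (-5*4 + 1/(0 - 4)) - 3) - 21 = sqrt(-11)*(-6 + (-20 + 1/(-4)) - 3) - 21 = (I*sqrt(11))*(-6 + (-20 - 1/4) - 3) - 21 = (I*sqrt(11))*(-6 - 81/4 - 3) - 21 = (I*sqrt(11))*(-117/4) - 21 = -117*I*sqrt(11)/4 - 21 = -21 - 117*I*sqrt(11)/4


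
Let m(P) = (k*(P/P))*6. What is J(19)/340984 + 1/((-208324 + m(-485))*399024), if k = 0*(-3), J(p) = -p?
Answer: -197424947591/3543091252400448 ≈ -5.5721e-5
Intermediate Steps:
k = 0
m(P) = 0 (m(P) = (0*(P/P))*6 = (0*1)*6 = 0*6 = 0)
J(19)/340984 + 1/((-208324 + m(-485))*399024) = -1*19/340984 + 1/((-208324 + 0)*399024) = -19*1/340984 + (1/399024)/(-208324) = -19/340984 - 1/208324*1/399024 = -19/340984 - 1/83126275776 = -197424947591/3543091252400448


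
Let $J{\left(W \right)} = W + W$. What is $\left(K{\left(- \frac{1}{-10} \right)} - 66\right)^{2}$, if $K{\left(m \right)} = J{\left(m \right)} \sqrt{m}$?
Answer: $\frac{\left(3300 - \sqrt{10}\right)^{2}}{2500} \approx 4347.7$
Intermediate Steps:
$J{\left(W \right)} = 2 W$
$K{\left(m \right)} = 2 m^{\frac{3}{2}}$ ($K{\left(m \right)} = 2 m \sqrt{m} = 2 m^{\frac{3}{2}}$)
$\left(K{\left(- \frac{1}{-10} \right)} - 66\right)^{2} = \left(2 \left(- \frac{1}{-10}\right)^{\frac{3}{2}} - 66\right)^{2} = \left(2 \left(\left(-1\right) \left(- \frac{1}{10}\right)\right)^{\frac{3}{2}} - 66\right)^{2} = \left(\frac{2}{10 \sqrt{10}} - 66\right)^{2} = \left(2 \frac{\sqrt{10}}{100} - 66\right)^{2} = \left(\frac{\sqrt{10}}{50} - 66\right)^{2} = \left(-66 + \frac{\sqrt{10}}{50}\right)^{2}$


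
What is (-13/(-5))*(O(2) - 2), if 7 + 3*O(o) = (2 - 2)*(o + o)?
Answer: -169/15 ≈ -11.267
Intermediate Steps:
O(o) = -7/3 (O(o) = -7/3 + ((2 - 2)*(o + o))/3 = -7/3 + (0*(2*o))/3 = -7/3 + (⅓)*0 = -7/3 + 0 = -7/3)
(-13/(-5))*(O(2) - 2) = (-13/(-5))*(-7/3 - 2) = -⅕*(-13)*(-13/3) = (13/5)*(-13/3) = -169/15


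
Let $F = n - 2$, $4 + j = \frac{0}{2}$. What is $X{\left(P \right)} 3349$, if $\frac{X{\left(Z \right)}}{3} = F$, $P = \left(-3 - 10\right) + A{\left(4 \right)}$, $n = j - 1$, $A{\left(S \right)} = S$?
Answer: $-70329$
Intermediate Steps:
$j = -4$ ($j = -4 + \frac{0}{2} = -4 + 0 \cdot \frac{1}{2} = -4 + 0 = -4$)
$n = -5$ ($n = -4 - 1 = -5$)
$F = -7$ ($F = -5 - 2 = -7$)
$P = -9$ ($P = \left(-3 - 10\right) + 4 = -13 + 4 = -9$)
$X{\left(Z \right)} = -21$ ($X{\left(Z \right)} = 3 \left(-7\right) = -21$)
$X{\left(P \right)} 3349 = \left(-21\right) 3349 = -70329$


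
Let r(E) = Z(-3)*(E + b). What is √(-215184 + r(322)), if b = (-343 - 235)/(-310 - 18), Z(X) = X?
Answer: I*√1453428147/82 ≈ 464.92*I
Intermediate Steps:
b = 289/164 (b = -578/(-328) = -578*(-1/328) = 289/164 ≈ 1.7622)
r(E) = -867/164 - 3*E (r(E) = -3*(E + 289/164) = -3*(289/164 + E) = -867/164 - 3*E)
√(-215184 + r(322)) = √(-215184 + (-867/164 - 3*322)) = √(-215184 + (-867/164 - 966)) = √(-215184 - 159291/164) = √(-35449467/164) = I*√1453428147/82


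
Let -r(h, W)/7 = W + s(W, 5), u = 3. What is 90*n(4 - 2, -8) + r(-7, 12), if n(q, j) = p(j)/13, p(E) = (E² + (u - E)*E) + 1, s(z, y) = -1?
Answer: -3071/13 ≈ -236.23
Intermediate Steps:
p(E) = 1 + E² + E*(3 - E) (p(E) = (E² + (3 - E)*E) + 1 = (E² + E*(3 - E)) + 1 = 1 + E² + E*(3 - E))
r(h, W) = 7 - 7*W (r(h, W) = -7*(W - 1) = -7*(-1 + W) = 7 - 7*W)
n(q, j) = 1/13 + 3*j/13 (n(q, j) = (1 + 3*j)/13 = (1 + 3*j)*(1/13) = 1/13 + 3*j/13)
90*n(4 - 2, -8) + r(-7, 12) = 90*(1/13 + (3/13)*(-8)) + (7 - 7*12) = 90*(1/13 - 24/13) + (7 - 84) = 90*(-23/13) - 77 = -2070/13 - 77 = -3071/13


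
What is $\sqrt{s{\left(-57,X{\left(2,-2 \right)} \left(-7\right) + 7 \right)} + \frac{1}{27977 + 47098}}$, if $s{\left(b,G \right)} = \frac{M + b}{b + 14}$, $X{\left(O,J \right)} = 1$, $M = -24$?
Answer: $\frac{\sqrt{785248686222}}{645645} \approx 1.3725$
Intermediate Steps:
$s{\left(b,G \right)} = \frac{-24 + b}{14 + b}$ ($s{\left(b,G \right)} = \frac{-24 + b}{b + 14} = \frac{-24 + b}{14 + b}$)
$\sqrt{s{\left(-57,X{\left(2,-2 \right)} \left(-7\right) + 7 \right)} + \frac{1}{27977 + 47098}} = \sqrt{\frac{-24 - 57}{14 - 57} + \frac{1}{27977 + 47098}} = \sqrt{\frac{1}{-43} \left(-81\right) + \frac{1}{75075}} = \sqrt{\left(- \frac{1}{43}\right) \left(-81\right) + \frac{1}{75075}} = \sqrt{\frac{81}{43} + \frac{1}{75075}} = \sqrt{\frac{6081118}{3228225}} = \frac{\sqrt{785248686222}}{645645}$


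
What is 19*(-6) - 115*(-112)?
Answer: 12766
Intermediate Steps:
19*(-6) - 115*(-112) = -114 + 12880 = 12766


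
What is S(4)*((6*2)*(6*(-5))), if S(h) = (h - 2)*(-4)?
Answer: 2880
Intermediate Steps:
S(h) = 8 - 4*h (S(h) = (-2 + h)*(-4) = 8 - 4*h)
S(4)*((6*2)*(6*(-5))) = (8 - 4*4)*((6*2)*(6*(-5))) = (8 - 16)*(12*(-30)) = -8*(-360) = 2880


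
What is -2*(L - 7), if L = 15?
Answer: -16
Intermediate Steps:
-2*(L - 7) = -2*(15 - 7) = -2*8 = -16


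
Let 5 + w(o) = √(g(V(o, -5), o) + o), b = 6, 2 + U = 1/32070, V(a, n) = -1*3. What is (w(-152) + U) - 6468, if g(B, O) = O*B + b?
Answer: -207653249/32070 + √310 ≈ -6457.4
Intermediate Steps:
V(a, n) = -3
U = -64139/32070 (U = -2 + 1/32070 = -64139/32070 ≈ -2.0000)
g(B, O) = 6 + B*O (g(B, O) = O*B + 6 = B*O + 6 = 6 + B*O)
w(o) = -5 + √(6 - 2*o) (w(o) = -5 + √((6 - 3*o) + o) = -5 + √(6 - 2*o))
(w(-152) + U) - 6468 = ((-5 + √(6 - 2*(-152))) - 64139/32070) - 6468 = ((-5 + √(6 + 304)) - 64139/32070) - 6468 = ((-5 + √310) - 64139/32070) - 6468 = (-224489/32070 + √310) - 6468 = -207653249/32070 + √310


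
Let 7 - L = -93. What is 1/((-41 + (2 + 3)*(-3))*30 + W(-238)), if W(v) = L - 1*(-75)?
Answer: -1/1505 ≈ -0.00066445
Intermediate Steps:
L = 100 (L = 7 - 1*(-93) = 7 + 93 = 100)
W(v) = 175 (W(v) = 100 - 1*(-75) = 100 + 75 = 175)
1/((-41 + (2 + 3)*(-3))*30 + W(-238)) = 1/((-41 + (2 + 3)*(-3))*30 + 175) = 1/((-41 + 5*(-3))*30 + 175) = 1/((-41 - 15)*30 + 175) = 1/(-56*30 + 175) = 1/(-1680 + 175) = 1/(-1505) = -1/1505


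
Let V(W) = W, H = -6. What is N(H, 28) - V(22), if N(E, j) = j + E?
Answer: 0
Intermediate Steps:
N(E, j) = E + j
N(H, 28) - V(22) = (-6 + 28) - 1*22 = 22 - 22 = 0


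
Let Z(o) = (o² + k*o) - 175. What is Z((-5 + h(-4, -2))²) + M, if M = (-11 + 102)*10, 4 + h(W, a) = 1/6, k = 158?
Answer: 24820633/1296 ≈ 19152.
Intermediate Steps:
h(W, a) = -23/6 (h(W, a) = -4 + 1/6 = -4 + ⅙ = -23/6)
Z(o) = -175 + o² + 158*o (Z(o) = (o² + 158*o) - 175 = -175 + o² + 158*o)
M = 910 (M = 91*10 = 910)
Z((-5 + h(-4, -2))²) + M = (-175 + ((-5 - 23/6)²)² + 158*(-5 - 23/6)²) + 910 = (-175 + ((-53/6)²)² + 158*(-53/6)²) + 910 = (-175 + (2809/36)² + 158*(2809/36)) + 910 = (-175 + 7890481/1296 + 221911/18) + 910 = 23641273/1296 + 910 = 24820633/1296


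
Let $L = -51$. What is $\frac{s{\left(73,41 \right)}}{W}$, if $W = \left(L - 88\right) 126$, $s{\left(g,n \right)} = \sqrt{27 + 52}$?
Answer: $- \frac{\sqrt{79}}{17514} \approx -0.00050749$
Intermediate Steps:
$s{\left(g,n \right)} = \sqrt{79}$
$W = -17514$ ($W = \left(-51 - 88\right) 126 = \left(-139\right) 126 = -17514$)
$\frac{s{\left(73,41 \right)}}{W} = \frac{\sqrt{79}}{-17514} = \sqrt{79} \left(- \frac{1}{17514}\right) = - \frac{\sqrt{79}}{17514}$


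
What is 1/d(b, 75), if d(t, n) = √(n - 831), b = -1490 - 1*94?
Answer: -I*√21/126 ≈ -0.03637*I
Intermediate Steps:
b = -1584 (b = -1490 - 94 = -1584)
d(t, n) = √(-831 + n)
1/d(b, 75) = 1/(√(-831 + 75)) = 1/(√(-756)) = 1/(6*I*√21) = -I*√21/126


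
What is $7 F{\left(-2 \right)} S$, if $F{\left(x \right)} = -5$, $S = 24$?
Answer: $-840$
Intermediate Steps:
$7 F{\left(-2 \right)} S = 7 \left(-5\right) 24 = \left(-35\right) 24 = -840$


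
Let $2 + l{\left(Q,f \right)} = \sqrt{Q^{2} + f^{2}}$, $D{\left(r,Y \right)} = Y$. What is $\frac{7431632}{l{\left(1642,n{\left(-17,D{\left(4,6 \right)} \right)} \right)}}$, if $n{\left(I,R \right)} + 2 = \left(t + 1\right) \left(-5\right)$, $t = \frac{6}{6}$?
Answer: $\frac{71458}{12963} + \frac{71458 \sqrt{674077}}{12963} \approx 4531.4$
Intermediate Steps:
$t = 1$ ($t = 6 \cdot \frac{1}{6} = 1$)
$n{\left(I,R \right)} = -12$ ($n{\left(I,R \right)} = -2 + \left(1 + 1\right) \left(-5\right) = -2 + 2 \left(-5\right) = -2 - 10 = -12$)
$l{\left(Q,f \right)} = -2 + \sqrt{Q^{2} + f^{2}}$
$\frac{7431632}{l{\left(1642,n{\left(-17,D{\left(4,6 \right)} \right)} \right)}} = \frac{7431632}{-2 + \sqrt{1642^{2} + \left(-12\right)^{2}}} = \frac{7431632}{-2 + \sqrt{2696164 + 144}} = \frac{7431632}{-2 + \sqrt{2696308}} = \frac{7431632}{-2 + 2 \sqrt{674077}}$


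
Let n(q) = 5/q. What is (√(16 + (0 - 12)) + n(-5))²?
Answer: 1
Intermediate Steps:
(√(16 + (0 - 12)) + n(-5))² = (√(16 + (0 - 12)) + 5/(-5))² = (√(16 - 12) + 5*(-⅕))² = (√4 - 1)² = (2 - 1)² = 1² = 1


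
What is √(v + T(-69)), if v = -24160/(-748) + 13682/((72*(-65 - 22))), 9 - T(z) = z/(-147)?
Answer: √18043598913681/683298 ≈ 6.2166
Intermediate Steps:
T(z) = 9 + z/147 (T(z) = 9 - z/(-147) = 9 - z*(-1)/147 = 9 - (-1)*z/147 = 9 + z/147)
v = 17638013/585684 (v = -24160*(-1/748) + 13682/((72*(-87))) = 6040/187 + 13682/(-6264) = 6040/187 + 13682*(-1/6264) = 6040/187 - 6841/3132 = 17638013/585684 ≈ 30.115)
√(v + T(-69)) = √(17638013/585684 + (9 + (1/147)*(-69))) = √(17638013/585684 + (9 - 23/49)) = √(17638013/585684 + 418/49) = √(1109078549/28698516) = √18043598913681/683298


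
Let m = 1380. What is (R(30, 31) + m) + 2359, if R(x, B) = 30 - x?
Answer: 3739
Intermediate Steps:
(R(30, 31) + m) + 2359 = ((30 - 1*30) + 1380) + 2359 = ((30 - 30) + 1380) + 2359 = (0 + 1380) + 2359 = 1380 + 2359 = 3739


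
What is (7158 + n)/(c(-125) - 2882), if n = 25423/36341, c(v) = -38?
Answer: -260154301/106115720 ≈ -2.4516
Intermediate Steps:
n = 25423/36341 (n = 25423*(1/36341) = 25423/36341 ≈ 0.69957)
(7158 + n)/(c(-125) - 2882) = (7158 + 25423/36341)/(-38 - 2882) = (260154301/36341)/(-2920) = (260154301/36341)*(-1/2920) = -260154301/106115720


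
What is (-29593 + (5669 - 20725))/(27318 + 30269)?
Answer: -44649/57587 ≈ -0.77533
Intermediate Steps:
(-29593 + (5669 - 20725))/(27318 + 30269) = (-29593 - 15056)/57587 = -44649*1/57587 = -44649/57587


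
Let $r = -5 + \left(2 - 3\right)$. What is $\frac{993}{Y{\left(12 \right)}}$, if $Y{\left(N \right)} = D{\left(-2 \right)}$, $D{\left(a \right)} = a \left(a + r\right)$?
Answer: $\frac{993}{16} \approx 62.063$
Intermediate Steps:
$r = -6$ ($r = -5 - 1 = -6$)
$D{\left(a \right)} = a \left(-6 + a\right)$ ($D{\left(a \right)} = a \left(a - 6\right) = a \left(-6 + a\right)$)
$Y{\left(N \right)} = 16$ ($Y{\left(N \right)} = - 2 \left(-6 - 2\right) = \left(-2\right) \left(-8\right) = 16$)
$\frac{993}{Y{\left(12 \right)}} = \frac{993}{16}$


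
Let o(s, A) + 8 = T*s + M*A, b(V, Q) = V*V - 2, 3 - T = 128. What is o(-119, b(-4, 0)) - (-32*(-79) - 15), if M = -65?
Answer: 11444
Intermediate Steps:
T = -125 (T = 3 - 1*128 = 3 - 128 = -125)
b(V, Q) = -2 + V**2 (b(V, Q) = V**2 - 2 = -2 + V**2)
o(s, A) = -8 - 125*s - 65*A (o(s, A) = -8 + (-125*s - 65*A) = -8 - 125*s - 65*A)
o(-119, b(-4, 0)) - (-32*(-79) - 15) = (-8 - 125*(-119) - 65*(-2 + (-4)**2)) - (-32*(-79) - 15) = (-8 + 14875 - 65*(-2 + 16)) - (2528 - 15) = (-8 + 14875 - 65*14) - 1*2513 = (-8 + 14875 - 910) - 2513 = 13957 - 2513 = 11444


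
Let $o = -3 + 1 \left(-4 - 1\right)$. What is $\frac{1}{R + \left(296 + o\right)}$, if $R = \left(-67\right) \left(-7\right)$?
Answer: $\frac{1}{757} \approx 0.001321$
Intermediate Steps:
$R = 469$
$o = -8$ ($o = -3 + 1 \left(-5\right) = -3 - 5 = -8$)
$\frac{1}{R + \left(296 + o\right)} = \frac{1}{469 + \left(296 - 8\right)} = \frac{1}{469 + 288} = \frac{1}{757}$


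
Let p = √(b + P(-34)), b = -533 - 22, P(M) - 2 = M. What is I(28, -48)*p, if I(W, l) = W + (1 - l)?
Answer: 77*I*√587 ≈ 1865.6*I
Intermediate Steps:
P(M) = 2 + M
I(W, l) = 1 + W - l
b = -555
p = I*√587 (p = √(-555 + (2 - 34)) = √(-555 - 32) = √(-587) = I*√587 ≈ 24.228*I)
I(28, -48)*p = (1 + 28 - 1*(-48))*(I*√587) = (1 + 28 + 48)*(I*√587) = 77*(I*√587) = 77*I*√587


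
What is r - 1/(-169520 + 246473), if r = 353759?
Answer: 27222816326/76953 ≈ 3.5376e+5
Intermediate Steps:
r - 1/(-169520 + 246473) = 353759 - 1/(-169520 + 246473) = 353759 - 1/76953 = 27222816326/76953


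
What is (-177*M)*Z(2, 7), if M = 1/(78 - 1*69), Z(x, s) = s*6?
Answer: -826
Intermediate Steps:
Z(x, s) = 6*s
M = ⅑ (M = 1/(78 - 69) = 1/9 = ⅑ ≈ 0.11111)
(-177*M)*Z(2, 7) = (-177*⅑)*(6*7) = -59/3*42 = -826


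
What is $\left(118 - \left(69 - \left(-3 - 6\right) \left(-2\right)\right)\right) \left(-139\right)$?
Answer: $-9313$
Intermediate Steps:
$\left(118 - \left(69 - \left(-3 - 6\right) \left(-2\right)\right)\right) \left(-139\right) = \left(118 - 51\right) \left(-139\right) = 67 \left(-139\right) = -9313$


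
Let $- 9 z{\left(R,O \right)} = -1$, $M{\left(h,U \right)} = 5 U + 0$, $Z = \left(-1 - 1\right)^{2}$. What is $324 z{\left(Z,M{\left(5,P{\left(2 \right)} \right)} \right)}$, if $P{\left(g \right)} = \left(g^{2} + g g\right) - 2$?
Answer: $36$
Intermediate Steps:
$P{\left(g \right)} = -2 + 2 g^{2}$ ($P{\left(g \right)} = \left(g^{2} + g^{2}\right) - 2 = 2 g^{2} - 2 = -2 + 2 g^{2}$)
$Z = 4$ ($Z = \left(-2\right)^{2} = 4$)
$M{\left(h,U \right)} = 5 U$
$z{\left(R,O \right)} = \frac{1}{9}$ ($z{\left(R,O \right)} = \left(- \frac{1}{9}\right) \left(-1\right) = \frac{1}{9}$)
$324 z{\left(Z,M{\left(5,P{\left(2 \right)} \right)} \right)} = 324 \cdot \frac{1}{9} = 36$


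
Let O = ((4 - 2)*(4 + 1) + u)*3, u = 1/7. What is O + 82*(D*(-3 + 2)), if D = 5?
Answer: -2657/7 ≈ -379.57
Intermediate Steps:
u = ⅐ ≈ 0.14286
O = 213/7 (O = ((4 - 2)*(4 + 1) + ⅐)*3 = (2*5 + ⅐)*3 = (10 + ⅐)*3 = (71/7)*3 = 213/7 ≈ 30.429)
O + 82*(D*(-3 + 2)) = 213/7 + 82*(5*(-3 + 2)) = 213/7 + 82*(5*(-1)) = 213/7 + 82*(-5) = 213/7 - 410 = -2657/7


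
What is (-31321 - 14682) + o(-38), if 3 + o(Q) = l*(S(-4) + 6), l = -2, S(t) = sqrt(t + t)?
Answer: -46018 - 4*I*sqrt(2) ≈ -46018.0 - 5.6569*I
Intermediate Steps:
S(t) = sqrt(2)*sqrt(t) (S(t) = sqrt(2*t) = sqrt(2)*sqrt(t))
o(Q) = -15 - 4*I*sqrt(2) (o(Q) = -3 - 2*(sqrt(2)*sqrt(-4) + 6) = -3 - 2*(sqrt(2)*(2*I) + 6) = -3 - 2*(2*I*sqrt(2) + 6) = -3 - 2*(6 + 2*I*sqrt(2)) = -3 + (-12 - 4*I*sqrt(2)) = -15 - 4*I*sqrt(2))
(-31321 - 14682) + o(-38) = (-31321 - 14682) + (-15 - 4*I*sqrt(2)) = -46003 + (-15 - 4*I*sqrt(2)) = -46018 - 4*I*sqrt(2)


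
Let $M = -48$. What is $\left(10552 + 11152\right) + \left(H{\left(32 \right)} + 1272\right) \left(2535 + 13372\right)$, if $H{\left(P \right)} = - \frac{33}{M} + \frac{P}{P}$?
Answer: $\frac{324516017}{16} \approx 2.0282 \cdot 10^{7}$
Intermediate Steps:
$H{\left(P \right)} = \frac{27}{16}$ ($H{\left(P \right)} = - \frac{33}{-48} + \frac{P}{P} = \left(-33\right) \left(- \frac{1}{48}\right) + 1 = \frac{11}{16} + 1 = \frac{27}{16}$)
$\left(10552 + 11152\right) + \left(H{\left(32 \right)} + 1272\right) \left(2535 + 13372\right) = \left(10552 + 11152\right) + \left(\frac{27}{16} + 1272\right) \left(2535 + 13372\right) = 21704 + \frac{20379}{16} \cdot 15907 = 21704 + \frac{324168753}{16} = \frac{324516017}{16}$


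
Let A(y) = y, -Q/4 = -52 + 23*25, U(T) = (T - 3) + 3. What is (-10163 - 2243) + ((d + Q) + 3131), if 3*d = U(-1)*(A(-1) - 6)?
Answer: -34094/3 ≈ -11365.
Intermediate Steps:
U(T) = T (U(T) = (-3 + T) + 3 = T)
Q = -2092 (Q = -4*(-52 + 23*25) = -4*(-52 + 575) = -4*523 = -2092)
d = 7/3 (d = (-(-1 - 6))/3 = (-1*(-7))/3 = (⅓)*7 = 7/3 ≈ 2.3333)
(-10163 - 2243) + ((d + Q) + 3131) = (-10163 - 2243) + ((7/3 - 2092) + 3131) = -12406 + (-6269/3 + 3131) = -12406 + 3124/3 = -34094/3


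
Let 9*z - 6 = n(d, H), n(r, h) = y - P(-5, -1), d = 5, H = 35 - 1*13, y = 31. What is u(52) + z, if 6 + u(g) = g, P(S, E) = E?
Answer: 452/9 ≈ 50.222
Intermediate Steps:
u(g) = -6 + g
H = 22 (H = 35 - 13 = 22)
n(r, h) = 32 (n(r, h) = 31 - 1*(-1) = 31 + 1 = 32)
z = 38/9 (z = 2/3 + (1/9)*32 = 2/3 + 32/9 = 38/9 ≈ 4.2222)
u(52) + z = (-6 + 52) + 38/9 = 46 + 38/9 = 452/9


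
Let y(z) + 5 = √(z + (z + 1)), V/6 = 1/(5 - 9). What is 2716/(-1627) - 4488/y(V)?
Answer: 12145516/14643 + 1496*I*√2/9 ≈ 829.44 + 235.07*I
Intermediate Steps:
V = -3/2 (V = 6/(5 - 9) = 6/(-4) = 6*(-¼) = -3/2 ≈ -1.5000)
y(z) = -5 + √(1 + 2*z) (y(z) = -5 + √(z + (z + 1)) = -5 + √(z + (1 + z)) = -5 + √(1 + 2*z))
2716/(-1627) - 4488/y(V) = 2716/(-1627) - 4488/(-5 + √(1 + 2*(-3/2))) = 2716*(-1/1627) - 4488/(-5 + √(1 - 3)) = -2716/1627 - 4488/(-5 + √(-2)) = -2716/1627 - 4488/(-5 + I*√2)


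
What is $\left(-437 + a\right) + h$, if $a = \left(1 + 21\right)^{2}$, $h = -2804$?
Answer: $-2757$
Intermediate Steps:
$a = 484$ ($a = 22^{2} = 484$)
$\left(-437 + a\right) + h = \left(-437 + 484\right) - 2804 = 47 - 2804 = -2757$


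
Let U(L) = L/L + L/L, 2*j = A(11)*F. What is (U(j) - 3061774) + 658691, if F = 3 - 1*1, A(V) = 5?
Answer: -2403081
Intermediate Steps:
F = 2 (F = 3 - 1 = 2)
j = 5 (j = (5*2)/2 = (1/2)*10 = 5)
U(L) = 2 (U(L) = 1 + 1 = 2)
(U(j) - 3061774) + 658691 = (2 - 3061774) + 658691 = -3061772 + 658691 = -2403081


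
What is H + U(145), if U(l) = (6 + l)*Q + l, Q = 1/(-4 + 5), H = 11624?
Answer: 11920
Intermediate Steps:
Q = 1 (Q = 1/1 = 1)
U(l) = 6 + 2*l (U(l) = (6 + l)*1 + l = (6 + l) + l = 6 + 2*l)
H + U(145) = 11624 + (6 + 2*145) = 11624 + (6 + 290) = 11624 + 296 = 11920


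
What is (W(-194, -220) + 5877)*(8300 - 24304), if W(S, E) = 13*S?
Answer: -53693420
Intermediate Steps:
(W(-194, -220) + 5877)*(8300 - 24304) = (13*(-194) + 5877)*(8300 - 24304) = (-2522 + 5877)*(-16004) = 3355*(-16004) = -53693420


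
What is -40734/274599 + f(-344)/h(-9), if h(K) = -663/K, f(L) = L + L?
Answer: -378550/39899 ≈ -9.4877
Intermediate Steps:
f(L) = 2*L
-40734/274599 + f(-344)/h(-9) = -40734/274599 + (2*(-344))/((-663/(-9))) = -40734*1/274599 - 688/((-663*(-1/9))) = -4526/30511 - 688/221/3 = -4526/30511 - 688*3/221 = -4526/30511 - 2064/221 = -378550/39899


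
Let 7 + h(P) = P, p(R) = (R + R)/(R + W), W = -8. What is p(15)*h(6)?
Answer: -30/7 ≈ -4.2857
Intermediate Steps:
p(R) = 2*R/(-8 + R) (p(R) = (R + R)/(R - 8) = (2*R)/(-8 + R) = 2*R/(-8 + R))
h(P) = -7 + P
p(15)*h(6) = (2*15/(-8 + 15))*(-7 + 6) = (2*15/7)*(-1) = (2*15*(⅐))*(-1) = (30/7)*(-1) = -30/7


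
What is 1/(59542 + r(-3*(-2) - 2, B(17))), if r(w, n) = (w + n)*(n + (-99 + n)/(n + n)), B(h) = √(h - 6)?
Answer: 119011/7081805051 + 27*√11/7081805051 ≈ 1.6818e-5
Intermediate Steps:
B(h) = √(-6 + h)
r(w, n) = (n + w)*(n + (-99 + n)/(2*n)) (r(w, n) = (n + w)*(n + (-99 + n)/((2*n))) = (n + w)*(n + (-99 + n)*(1/(2*n))) = (n + w)*(n + (-99 + n)/(2*n)))
1/(59542 + r(-3*(-2) - 2, B(17))) = 1/(59542 + (-99*(-3*(-2) - 2) + √(-6 + 17)*(-99 + √(-6 + 17) + (-3*(-2) - 2) + 2*(√(-6 + 17))² + 2*√(-6 + 17)*(-3*(-2) - 2)))/(2*(√(-6 + 17)))) = 1/(59542 + (-99*(6 - 2) + √11*(-99 + √11 + (6 - 2) + 2*(√11)² + 2*√11*(6 - 2)))/(2*(√11))) = 1/(59542 + (√11/11)*(-99*4 + √11*(-99 + √11 + 4 + 2*11 + 2*√11*4))/2) = 1/(59542 + (√11/11)*(-396 + √11*(-99 + √11 + 4 + 22 + 8*√11))/2) = 1/(59542 + (√11/11)*(-396 + √11*(-73 + 9*√11))/2) = 1/(59542 + √11*(-396 + √11*(-73 + 9*√11))/22)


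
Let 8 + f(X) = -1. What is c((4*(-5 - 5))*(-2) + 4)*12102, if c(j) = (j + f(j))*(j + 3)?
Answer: 78965550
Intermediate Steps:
f(X) = -9 (f(X) = -8 - 1 = -9)
c(j) = (-9 + j)*(3 + j) (c(j) = (j - 9)*(j + 3) = (-9 + j)*(3 + j))
c((4*(-5 - 5))*(-2) + 4)*12102 = (-27 + ((4*(-5 - 5))*(-2) + 4)**2 - 6*((4*(-5 - 5))*(-2) + 4))*12102 = (-27 + ((4*(-10))*(-2) + 4)**2 - 6*((4*(-10))*(-2) + 4))*12102 = (-27 + (-40*(-2) + 4)**2 - 6*(-40*(-2) + 4))*12102 = (-27 + (80 + 4)**2 - 6*(80 + 4))*12102 = (-27 + 84**2 - 6*84)*12102 = (-27 + 7056 - 504)*12102 = 6525*12102 = 78965550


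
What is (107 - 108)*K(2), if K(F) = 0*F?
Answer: 0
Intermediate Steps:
K(F) = 0
(107 - 108)*K(2) = (107 - 108)*0 = -1*0 = 0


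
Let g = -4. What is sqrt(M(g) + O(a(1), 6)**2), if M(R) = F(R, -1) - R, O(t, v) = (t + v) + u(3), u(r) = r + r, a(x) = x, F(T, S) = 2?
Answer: 5*sqrt(7) ≈ 13.229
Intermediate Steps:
u(r) = 2*r
O(t, v) = 6 + t + v (O(t, v) = (t + v) + 2*3 = (t + v) + 6 = 6 + t + v)
M(R) = 2 - R
sqrt(M(g) + O(a(1), 6)**2) = sqrt((2 - 1*(-4)) + (6 + 1 + 6)**2) = sqrt((2 + 4) + 13**2) = sqrt(6 + 169) = sqrt(175) = 5*sqrt(7)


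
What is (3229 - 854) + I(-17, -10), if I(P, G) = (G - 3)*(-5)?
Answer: 2440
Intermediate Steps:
I(P, G) = 15 - 5*G (I(P, G) = (-3 + G)*(-5) = 15 - 5*G)
(3229 - 854) + I(-17, -10) = (3229 - 854) + (15 - 5*(-10)) = 2375 + (15 + 50) = 2375 + 65 = 2440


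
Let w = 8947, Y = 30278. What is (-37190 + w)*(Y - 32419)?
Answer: 60468263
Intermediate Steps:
(-37190 + w)*(Y - 32419) = (-37190 + 8947)*(30278 - 32419) = -28243*(-2141) = 60468263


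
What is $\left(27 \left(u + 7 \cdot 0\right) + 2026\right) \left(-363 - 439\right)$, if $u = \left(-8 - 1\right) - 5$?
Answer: $-1321696$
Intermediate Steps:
$u = -14$ ($u = -9 - 5 = -14$)
$\left(27 \left(u + 7 \cdot 0\right) + 2026\right) \left(-363 - 439\right) = \left(27 \left(-14 + 7 \cdot 0\right) + 2026\right) \left(-363 - 439\right) = \left(27 \left(-14 + 0\right) + 2026\right) \left(-802\right) = \left(27 \left(-14\right) + 2026\right) \left(-802\right) = \left(-378 + 2026\right) \left(-802\right) = 1648 \left(-802\right) = -1321696$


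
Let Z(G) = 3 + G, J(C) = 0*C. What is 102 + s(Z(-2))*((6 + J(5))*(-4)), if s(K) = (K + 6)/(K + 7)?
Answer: 81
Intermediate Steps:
J(C) = 0
s(K) = (6 + K)/(7 + K)
102 + s(Z(-2))*((6 + J(5))*(-4)) = 102 + ((6 + (3 - 2))/(7 + (3 - 2)))*((6 + 0)*(-4)) = 102 + ((6 + 1)/(7 + 1))*(6*(-4)) = 102 + (7/8)*(-24) = 102 - 21 = 81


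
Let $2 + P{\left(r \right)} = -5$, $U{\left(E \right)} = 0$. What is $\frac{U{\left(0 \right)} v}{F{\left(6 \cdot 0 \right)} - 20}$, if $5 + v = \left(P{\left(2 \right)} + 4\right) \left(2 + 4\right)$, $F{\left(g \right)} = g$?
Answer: $0$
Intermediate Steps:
$P{\left(r \right)} = -7$ ($P{\left(r \right)} = -2 - 5 = -7$)
$v = -23$ ($v = -5 + \left(-7 + 4\right) \left(2 + 4\right) = -5 - 18 = -23$)
$\frac{U{\left(0 \right)} v}{F{\left(6 \cdot 0 \right)} - 20} = \frac{0 \left(-23\right)}{6 \cdot 0 - 20} = \frac{0}{0 - 20} = \frac{0}{-20} = 0 \left(- \frac{1}{20}\right) = 0$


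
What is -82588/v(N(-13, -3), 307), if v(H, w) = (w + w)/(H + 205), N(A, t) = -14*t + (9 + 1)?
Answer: -10612558/307 ≈ -34569.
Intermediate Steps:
N(A, t) = 10 - 14*t (N(A, t) = -14*t + 10 = 10 - 14*t)
v(H, w) = 2*w/(205 + H) (v(H, w) = (2*w)/(205 + H) = 2*w/(205 + H))
-82588/v(N(-13, -3), 307) = -82588/(2*307/(205 + (10 - 14*(-3)))) = -82588/(2*307/(205 + (10 + 42))) = -82588/(2*307/(205 + 52)) = -82588/(2*307/257) = -82588/(2*307*(1/257)) = -82588/614/257 = -82588*257/614 = -10612558/307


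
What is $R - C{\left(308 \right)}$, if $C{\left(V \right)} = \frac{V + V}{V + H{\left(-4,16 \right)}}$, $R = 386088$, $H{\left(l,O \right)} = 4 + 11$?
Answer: $\frac{124705808}{323} \approx 3.8609 \cdot 10^{5}$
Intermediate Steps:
$H{\left(l,O \right)} = 15$
$C{\left(V \right)} = \frac{2 V}{15 + V}$ ($C{\left(V \right)} = \frac{V + V}{V + 15} = \frac{2 V}{15 + V}$)
$R - C{\left(308 \right)} = 386088 - 2 \cdot 308 \frac{1}{15 + 308} = 386088 - 2 \cdot 308 \cdot \frac{1}{323} = 386088 - \frac{616}{323} = \frac{124705808}{323}$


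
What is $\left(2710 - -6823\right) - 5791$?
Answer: $3742$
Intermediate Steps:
$\left(2710 - -6823\right) - 5791 = \left(2710 + 6823\right) - 5791 = 9533 - 5791 = 3742$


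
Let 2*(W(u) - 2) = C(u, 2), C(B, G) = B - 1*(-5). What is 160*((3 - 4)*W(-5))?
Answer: -320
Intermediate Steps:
C(B, G) = 5 + B (C(B, G) = B + 5 = 5 + B)
W(u) = 9/2 + u/2 (W(u) = 2 + (5 + u)/2 = 2 + (5/2 + u/2) = 9/2 + u/2)
160*((3 - 4)*W(-5)) = 160*((3 - 4)*(9/2 + (½)*(-5))) = 160*(-(9/2 - 5/2)) = 160*(-1*2) = 160*(-2) = -320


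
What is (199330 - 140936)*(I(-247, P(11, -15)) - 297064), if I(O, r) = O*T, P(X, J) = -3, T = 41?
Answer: -17938111254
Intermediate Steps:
I(O, r) = 41*O (I(O, r) = O*41 = 41*O)
(199330 - 140936)*(I(-247, P(11, -15)) - 297064) = (199330 - 140936)*(41*(-247) - 297064) = 58394*(-10127 - 297064) = 58394*(-307191) = -17938111254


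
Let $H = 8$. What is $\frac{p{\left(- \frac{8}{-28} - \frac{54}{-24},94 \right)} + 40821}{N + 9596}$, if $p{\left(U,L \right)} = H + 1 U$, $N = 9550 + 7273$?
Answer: $\frac{1143283}{739732} \approx 1.5455$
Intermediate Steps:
$N = 16823$
$p{\left(U,L \right)} = 8 + U$ ($p{\left(U,L \right)} = 8 + 1 U = 8 + U$)
$\frac{p{\left(- \frac{8}{-28} - \frac{54}{-24},94 \right)} + 40821}{N + 9596} = \frac{\left(8 - \left(- \frac{9}{4} - \frac{2}{7}\right)\right) + 40821}{16823 + 9596} = \frac{\left(8 - - \frac{71}{28}\right) + 40821}{26419} = \left(\left(8 + \left(\frac{2}{7} + \frac{9}{4}\right)\right) + 40821\right) \frac{1}{26419} = \left(\left(8 + \frac{71}{28}\right) + 40821\right) \frac{1}{26419} = \left(\frac{295}{28} + 40821\right) \frac{1}{26419} = \frac{1143283}{28} \cdot \frac{1}{26419} = \frac{1143283}{739732}$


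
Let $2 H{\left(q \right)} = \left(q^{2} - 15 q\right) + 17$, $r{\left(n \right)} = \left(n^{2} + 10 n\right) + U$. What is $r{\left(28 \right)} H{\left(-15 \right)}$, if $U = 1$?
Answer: $\frac{497355}{2} \approx 2.4868 \cdot 10^{5}$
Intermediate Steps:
$r{\left(n \right)} = 1 + n^{2} + 10 n$ ($r{\left(n \right)} = \left(n^{2} + 10 n\right) + 1 = 1 + n^{2} + 10 n$)
$H{\left(q \right)} = \frac{17}{2} + \frac{q^{2}}{2} - \frac{15 q}{2}$ ($H{\left(q \right)} = \frac{\left(q^{2} - 15 q\right) + 17}{2} = \frac{17 + q^{2} - 15 q}{2} = \frac{17}{2} + \frac{q^{2}}{2} - \frac{15 q}{2}$)
$r{\left(28 \right)} H{\left(-15 \right)} = \left(1 + 28^{2} + 10 \cdot 28\right) \left(\frac{17}{2} + \frac{\left(-15\right)^{2}}{2} - - \frac{225}{2}\right) = \left(1 + 784 + 280\right) \left(\frac{17}{2} + \frac{1}{2} \cdot 225 + \frac{225}{2}\right) = 1065 \left(\frac{17}{2} + \frac{225}{2} + \frac{225}{2}\right) = 1065 \cdot \frac{467}{2} = \frac{497355}{2}$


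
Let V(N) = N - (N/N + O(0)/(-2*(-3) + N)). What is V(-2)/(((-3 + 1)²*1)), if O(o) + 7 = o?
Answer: -5/16 ≈ -0.31250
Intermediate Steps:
O(o) = -7 + o
V(N) = -1 + N + 7/(6 + N) (V(N) = N - (N/N + (-7 + 0)/(-2*(-3) + N)) = N - (1 - 7/(6 + N)) = N + (-1 + 7/(6 + N)) = -1 + N + 7/(6 + N))
V(-2)/(((-3 + 1)²*1)) = ((1 + (-2)² + 5*(-2))/(6 - 2))/(((-3 + 1)²*1)) = ((1 + 4 - 10)/4)/(((-2)²*1)) = ((¼)*(-5))/((4*1)) = -5/4/4 = -5/4*¼ = -5/16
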